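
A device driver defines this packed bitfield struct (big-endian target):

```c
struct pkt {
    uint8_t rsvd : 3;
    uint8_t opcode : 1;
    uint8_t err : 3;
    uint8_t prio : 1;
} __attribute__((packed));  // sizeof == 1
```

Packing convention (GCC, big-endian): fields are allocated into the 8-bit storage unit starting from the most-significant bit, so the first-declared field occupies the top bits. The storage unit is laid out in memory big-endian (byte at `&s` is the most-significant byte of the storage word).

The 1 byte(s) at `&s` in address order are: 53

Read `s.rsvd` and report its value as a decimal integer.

[0]=0x53 (big-endian) → word 0x53
rsvd [5+:3] = (word>>5) & 0x7 = 2  ←
opcode [4+:1] = (word>>4) & 0x1 = 1
err [1+:3] = (word>>1) & 0x7 = 1
prio [0+:1] = (word>>0) & 0x1 = 1

2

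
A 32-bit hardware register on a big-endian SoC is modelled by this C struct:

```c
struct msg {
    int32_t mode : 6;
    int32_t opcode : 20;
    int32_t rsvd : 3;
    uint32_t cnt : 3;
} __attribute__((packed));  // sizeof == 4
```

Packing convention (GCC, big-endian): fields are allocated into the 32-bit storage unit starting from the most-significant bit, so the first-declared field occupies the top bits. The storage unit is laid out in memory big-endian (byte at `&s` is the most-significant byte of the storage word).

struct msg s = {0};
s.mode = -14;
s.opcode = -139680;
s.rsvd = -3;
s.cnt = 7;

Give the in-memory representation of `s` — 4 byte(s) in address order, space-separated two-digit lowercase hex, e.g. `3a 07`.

cb 77 98 2f

mode (6b) val=-14 bits=0x32 at bit 26: 0xc8000000
opcode (20b) val=-139680 bits=0xdde60 at bit 6: 0xcb779800
rsvd (3b) val=-3 bits=0x5 at bit 3: 0xcb779828
cnt (3b) val=7 bits=0x7 at bit 0: 0xcb77982f
word = 0xcb77982f → big-endian bytes:
  [0]=0xcb  [1]=0x77  [2]=0x98  [3]=0x2f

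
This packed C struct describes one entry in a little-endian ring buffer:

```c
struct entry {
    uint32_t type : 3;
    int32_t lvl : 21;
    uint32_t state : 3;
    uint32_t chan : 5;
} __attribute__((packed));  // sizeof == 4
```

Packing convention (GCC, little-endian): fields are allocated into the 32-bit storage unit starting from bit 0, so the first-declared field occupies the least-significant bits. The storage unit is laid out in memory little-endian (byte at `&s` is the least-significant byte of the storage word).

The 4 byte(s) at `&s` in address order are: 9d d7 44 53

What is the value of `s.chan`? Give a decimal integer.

[0]=0x9d [1]=0xd7 [2]=0x44 [3]=0x53 (little-endian) → word 0x5344d79d
type:3 @ bit 0 → (0x5344d79d>>0)&0x7 = 0x5
lvl:21 @ bit 3 → (0x5344d79d>>3)&0x1fffff = 0x89af3
state:3 @ bit 24 → (0x5344d79d>>24)&0x7 = 0x3
chan:5 @ bit 27 → (0x5344d79d>>27)&0x1f = 0xa  ←

10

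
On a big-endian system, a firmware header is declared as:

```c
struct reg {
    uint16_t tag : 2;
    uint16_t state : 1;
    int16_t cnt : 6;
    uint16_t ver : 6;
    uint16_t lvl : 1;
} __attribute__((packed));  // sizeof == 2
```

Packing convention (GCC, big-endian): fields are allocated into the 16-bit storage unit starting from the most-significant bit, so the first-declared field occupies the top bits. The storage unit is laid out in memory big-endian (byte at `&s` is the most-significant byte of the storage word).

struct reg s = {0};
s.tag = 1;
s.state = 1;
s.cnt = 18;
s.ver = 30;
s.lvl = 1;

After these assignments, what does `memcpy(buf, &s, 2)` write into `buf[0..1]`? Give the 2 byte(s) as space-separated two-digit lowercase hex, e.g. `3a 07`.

69 3d

tag (2b) val=1 bits=0x1 at bit 14: 0x4000
state (1b) val=1 bits=0x1 at bit 13: 0x6000
cnt (6b) val=18 bits=0x12 at bit 7: 0x6900
ver (6b) val=30 bits=0x1e at bit 1: 0x693c
lvl (1b) val=1 bits=0x1 at bit 0: 0x693d
word = 0x693d → big-endian bytes:
  [0]=0x69  [1]=0x3d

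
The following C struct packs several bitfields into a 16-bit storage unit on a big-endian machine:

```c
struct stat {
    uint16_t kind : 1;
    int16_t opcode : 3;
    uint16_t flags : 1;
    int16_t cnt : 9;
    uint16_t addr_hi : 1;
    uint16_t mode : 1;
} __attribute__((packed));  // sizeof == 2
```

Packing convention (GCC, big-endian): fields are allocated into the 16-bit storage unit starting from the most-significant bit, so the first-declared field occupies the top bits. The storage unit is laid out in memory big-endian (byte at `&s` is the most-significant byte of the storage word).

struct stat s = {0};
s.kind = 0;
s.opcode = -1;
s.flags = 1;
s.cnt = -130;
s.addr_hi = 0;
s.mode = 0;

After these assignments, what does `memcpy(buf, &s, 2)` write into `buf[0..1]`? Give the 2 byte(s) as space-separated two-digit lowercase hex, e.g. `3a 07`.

kind:1 = 0 → 0x0 << 15 → word 0x0000
opcode:3 = -1 → 0x7 << 12 → word 0x7000
flags:1 = 1 → 0x1 << 11 → word 0x7800
cnt:9 = -130 → 0x17e << 2 → word 0x7df8
addr_hi:1 = 0 → 0x0 << 1 → word 0x7df8
mode:1 = 0 → 0x0 << 0 → word 0x7df8
word = 0x7df8 → big-endian bytes:
  [0]=0x7d  [1]=0xf8

7d f8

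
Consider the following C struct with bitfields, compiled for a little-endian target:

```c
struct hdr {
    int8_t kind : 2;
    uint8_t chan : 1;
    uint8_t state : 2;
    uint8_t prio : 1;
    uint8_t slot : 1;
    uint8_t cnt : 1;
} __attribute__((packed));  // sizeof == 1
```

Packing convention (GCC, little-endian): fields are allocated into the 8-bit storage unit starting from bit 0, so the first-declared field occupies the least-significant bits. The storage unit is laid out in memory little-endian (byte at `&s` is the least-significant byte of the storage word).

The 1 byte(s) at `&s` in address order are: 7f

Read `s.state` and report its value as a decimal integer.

[0]=0x7f (little-endian) → word 0x7f
kind [0+:2] = (word>>0) & 0x3 = 3
chan [2+:1] = (word>>2) & 0x1 = 1
state [3+:2] = (word>>3) & 0x3 = 3  ←
prio [5+:1] = (word>>5) & 0x1 = 1
slot [6+:1] = (word>>6) & 0x1 = 1
cnt [7+:1] = (word>>7) & 0x1 = 0

3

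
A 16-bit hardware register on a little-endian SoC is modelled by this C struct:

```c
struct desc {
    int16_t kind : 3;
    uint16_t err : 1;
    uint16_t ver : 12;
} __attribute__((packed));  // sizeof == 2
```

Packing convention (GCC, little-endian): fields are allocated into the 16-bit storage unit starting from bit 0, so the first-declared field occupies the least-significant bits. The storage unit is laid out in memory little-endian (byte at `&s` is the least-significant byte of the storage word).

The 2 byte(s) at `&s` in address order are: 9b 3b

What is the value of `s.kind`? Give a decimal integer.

[0]=0x9b [1]=0x3b (little-endian) → word 0x3b9b
kind:3 @ bit 0 → (0x3b9b>>0)&0x7 = 0x3  ←
err:1 @ bit 3 → (0x3b9b>>3)&0x1 = 0x1
ver:12 @ bit 4 → (0x3b9b>>4)&0xfff = 0x3b9
kind signed 3b, MSB=0: value = 3

3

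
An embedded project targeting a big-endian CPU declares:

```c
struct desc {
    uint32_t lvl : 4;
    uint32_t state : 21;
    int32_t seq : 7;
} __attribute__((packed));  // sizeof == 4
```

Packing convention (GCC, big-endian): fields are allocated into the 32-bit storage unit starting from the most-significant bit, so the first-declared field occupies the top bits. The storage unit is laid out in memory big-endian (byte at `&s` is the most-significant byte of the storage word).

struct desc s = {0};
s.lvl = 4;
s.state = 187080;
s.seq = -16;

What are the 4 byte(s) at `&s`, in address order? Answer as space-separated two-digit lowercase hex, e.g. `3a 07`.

lvl:4 = 4 → 0x4 << 28 → word 0x40000000
state:21 = 187080 → 0x2dac8 << 7 → word 0x416d6400
seq:7 = -16 → 0x70 << 0 → word 0x416d6470
word = 0x416d6470 → big-endian bytes:
  [0]=0x41  [1]=0x6d  [2]=0x64  [3]=0x70

41 6d 64 70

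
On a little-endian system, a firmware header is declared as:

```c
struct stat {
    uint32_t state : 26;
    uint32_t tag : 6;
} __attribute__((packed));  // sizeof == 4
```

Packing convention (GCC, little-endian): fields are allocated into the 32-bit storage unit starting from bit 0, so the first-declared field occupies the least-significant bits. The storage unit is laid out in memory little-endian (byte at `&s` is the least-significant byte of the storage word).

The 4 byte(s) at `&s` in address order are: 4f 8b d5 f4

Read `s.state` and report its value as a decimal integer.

13994831

[0]=0x4f [1]=0x8b [2]=0xd5 [3]=0xf4 (little-endian) → word 0xf4d58b4f
state:26 @ bit 0 → (0xf4d58b4f>>0)&0x3ffffff = 0xd58b4f  ←
tag:6 @ bit 26 → (0xf4d58b4f>>26)&0x3f = 0x3d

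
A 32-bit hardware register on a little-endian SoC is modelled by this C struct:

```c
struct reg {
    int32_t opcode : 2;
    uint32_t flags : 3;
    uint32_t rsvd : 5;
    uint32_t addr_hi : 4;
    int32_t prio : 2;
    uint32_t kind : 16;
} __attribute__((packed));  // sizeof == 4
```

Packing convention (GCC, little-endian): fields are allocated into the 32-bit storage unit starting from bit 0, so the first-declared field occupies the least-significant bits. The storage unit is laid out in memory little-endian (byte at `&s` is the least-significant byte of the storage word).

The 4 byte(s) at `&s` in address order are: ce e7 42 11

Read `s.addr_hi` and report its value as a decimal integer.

9

[0]=0xce [1]=0xe7 [2]=0x42 [3]=0x11 (little-endian) → word 0x1142e7ce
opcode:2 @ bit 0 → (0x1142e7ce>>0)&0x3 = 0x2
flags:3 @ bit 2 → (0x1142e7ce>>2)&0x7 = 0x3
rsvd:5 @ bit 5 → (0x1142e7ce>>5)&0x1f = 0x1e
addr_hi:4 @ bit 10 → (0x1142e7ce>>10)&0xf = 0x9  ←
prio:2 @ bit 14 → (0x1142e7ce>>14)&0x3 = 0x3
kind:16 @ bit 16 → (0x1142e7ce>>16)&0xffff = 0x1142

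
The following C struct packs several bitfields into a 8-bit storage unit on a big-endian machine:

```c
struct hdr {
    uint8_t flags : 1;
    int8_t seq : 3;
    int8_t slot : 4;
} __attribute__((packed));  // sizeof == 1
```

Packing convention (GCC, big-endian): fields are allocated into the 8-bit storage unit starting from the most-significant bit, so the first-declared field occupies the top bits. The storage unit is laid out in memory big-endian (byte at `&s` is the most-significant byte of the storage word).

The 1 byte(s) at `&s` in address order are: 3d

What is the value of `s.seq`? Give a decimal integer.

[0]=0x3d (big-endian) → word 0x3d
flags [7+:1] = (word>>7) & 0x1 = 0
seq [4+:3] = (word>>4) & 0x7 = 3  ←
slot [0+:4] = (word>>0) & 0xf = 13
seq signed 3b, MSB=0: value = 3

3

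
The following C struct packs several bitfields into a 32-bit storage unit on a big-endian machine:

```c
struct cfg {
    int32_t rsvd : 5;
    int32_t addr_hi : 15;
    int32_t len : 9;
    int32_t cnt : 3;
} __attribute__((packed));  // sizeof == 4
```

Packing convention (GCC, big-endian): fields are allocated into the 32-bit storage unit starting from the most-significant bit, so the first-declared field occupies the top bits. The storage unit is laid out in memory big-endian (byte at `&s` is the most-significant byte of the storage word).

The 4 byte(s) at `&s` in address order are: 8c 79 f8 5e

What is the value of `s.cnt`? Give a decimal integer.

-2

[0]=0x8c [1]=0x79 [2]=0xf8 [3]=0x5e (big-endian) → word 0x8c79f85e
rsvd:5 @ bit 27 → (0x8c79f85e>>27)&0x1f = 0x11
addr_hi:15 @ bit 12 → (0x8c79f85e>>12)&0x7fff = 0x479f
len:9 @ bit 3 → (0x8c79f85e>>3)&0x1ff = 0x10b
cnt:3 @ bit 0 → (0x8c79f85e>>0)&0x7 = 0x6  ←
cnt signed 3b, MSB=1: 6 - 8 = -2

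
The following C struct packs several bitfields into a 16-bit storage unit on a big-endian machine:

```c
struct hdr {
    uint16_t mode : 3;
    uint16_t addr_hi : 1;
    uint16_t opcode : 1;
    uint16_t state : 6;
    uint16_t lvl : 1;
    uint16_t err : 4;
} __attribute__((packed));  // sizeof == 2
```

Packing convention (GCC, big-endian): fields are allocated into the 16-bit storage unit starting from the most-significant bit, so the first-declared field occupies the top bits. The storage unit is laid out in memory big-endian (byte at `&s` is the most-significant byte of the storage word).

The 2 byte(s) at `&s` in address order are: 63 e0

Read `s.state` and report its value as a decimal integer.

[0]=0x63 [1]=0xe0 (big-endian) → word 0x63e0
mode [13+:3] = (word>>13) & 0x7 = 3
addr_hi [12+:1] = (word>>12) & 0x1 = 0
opcode [11+:1] = (word>>11) & 0x1 = 0
state [5+:6] = (word>>5) & 0x3f = 31  ←
lvl [4+:1] = (word>>4) & 0x1 = 0
err [0+:4] = (word>>0) & 0xf = 0

31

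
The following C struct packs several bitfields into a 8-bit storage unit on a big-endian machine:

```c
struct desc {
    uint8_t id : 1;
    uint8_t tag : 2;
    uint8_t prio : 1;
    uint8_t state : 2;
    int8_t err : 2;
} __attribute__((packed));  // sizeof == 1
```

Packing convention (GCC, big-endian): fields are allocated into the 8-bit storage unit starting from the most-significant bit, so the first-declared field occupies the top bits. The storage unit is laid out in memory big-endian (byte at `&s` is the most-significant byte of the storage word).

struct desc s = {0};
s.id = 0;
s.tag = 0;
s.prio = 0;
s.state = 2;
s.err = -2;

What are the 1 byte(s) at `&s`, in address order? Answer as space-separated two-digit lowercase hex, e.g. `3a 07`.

[7+:1] id=0 & 0x1 = 0x0; word=0x00
[5+:2] tag=0 & 0x3 = 0x0; word=0x00
[4+:1] prio=0 & 0x1 = 0x0; word=0x00
[2+:2] state=2 & 0x3 = 0x2; word=0x08
[0+:2] err=-2 & 0x3 = 0x2; word=0x0a
word = 0x0a → big-endian bytes:
  [0]=0x0a

0a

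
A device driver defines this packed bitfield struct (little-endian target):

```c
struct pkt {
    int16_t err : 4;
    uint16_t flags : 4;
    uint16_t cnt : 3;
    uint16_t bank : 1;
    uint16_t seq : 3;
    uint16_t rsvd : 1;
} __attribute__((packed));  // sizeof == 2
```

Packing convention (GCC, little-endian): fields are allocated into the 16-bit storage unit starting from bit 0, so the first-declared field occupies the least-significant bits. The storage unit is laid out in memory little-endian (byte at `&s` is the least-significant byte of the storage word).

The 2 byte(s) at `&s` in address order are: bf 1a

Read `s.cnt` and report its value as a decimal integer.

[0]=0xbf [1]=0x1a (little-endian) → word 0x1abf
err:4 @ bit 0 → (0x1abf>>0)&0xf = 0xf
flags:4 @ bit 4 → (0x1abf>>4)&0xf = 0xb
cnt:3 @ bit 8 → (0x1abf>>8)&0x7 = 0x2  ←
bank:1 @ bit 11 → (0x1abf>>11)&0x1 = 0x1
seq:3 @ bit 12 → (0x1abf>>12)&0x7 = 0x1
rsvd:1 @ bit 15 → (0x1abf>>15)&0x1 = 0x0

2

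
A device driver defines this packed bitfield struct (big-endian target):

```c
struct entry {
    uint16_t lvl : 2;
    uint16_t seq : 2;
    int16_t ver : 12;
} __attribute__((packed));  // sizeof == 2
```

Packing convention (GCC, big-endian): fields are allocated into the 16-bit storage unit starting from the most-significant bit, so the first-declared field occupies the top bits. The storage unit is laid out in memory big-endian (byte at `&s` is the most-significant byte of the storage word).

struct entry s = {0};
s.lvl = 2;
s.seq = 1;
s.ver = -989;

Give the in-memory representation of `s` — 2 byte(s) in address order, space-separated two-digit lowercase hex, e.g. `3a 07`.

lvl (2b) val=2 bits=0x2 at bit 14: 0x8000
seq (2b) val=1 bits=0x1 at bit 12: 0x9000
ver (12b) val=-989 bits=0xc23 at bit 0: 0x9c23
word = 0x9c23 → big-endian bytes:
  [0]=0x9c  [1]=0x23

9c 23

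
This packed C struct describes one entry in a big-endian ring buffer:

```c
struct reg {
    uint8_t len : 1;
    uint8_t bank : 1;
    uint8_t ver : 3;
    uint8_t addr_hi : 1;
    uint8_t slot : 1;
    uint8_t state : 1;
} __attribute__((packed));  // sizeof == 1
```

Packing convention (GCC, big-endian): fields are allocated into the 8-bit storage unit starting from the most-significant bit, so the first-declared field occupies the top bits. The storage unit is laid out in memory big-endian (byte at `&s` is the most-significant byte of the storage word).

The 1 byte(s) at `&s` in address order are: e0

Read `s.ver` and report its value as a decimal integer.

4

[0]=0xe0 (big-endian) → word 0xe0
len:1 @ bit 7 → (0xe0>>7)&0x1 = 0x1
bank:1 @ bit 6 → (0xe0>>6)&0x1 = 0x1
ver:3 @ bit 3 → (0xe0>>3)&0x7 = 0x4  ←
addr_hi:1 @ bit 2 → (0xe0>>2)&0x1 = 0x0
slot:1 @ bit 1 → (0xe0>>1)&0x1 = 0x0
state:1 @ bit 0 → (0xe0>>0)&0x1 = 0x0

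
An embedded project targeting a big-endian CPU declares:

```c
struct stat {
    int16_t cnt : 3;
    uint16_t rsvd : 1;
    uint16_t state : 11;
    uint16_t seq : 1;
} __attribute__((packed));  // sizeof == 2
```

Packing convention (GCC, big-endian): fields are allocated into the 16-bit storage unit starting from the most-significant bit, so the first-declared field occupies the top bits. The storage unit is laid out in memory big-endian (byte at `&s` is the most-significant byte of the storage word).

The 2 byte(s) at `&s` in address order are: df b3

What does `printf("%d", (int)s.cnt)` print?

-2

[0]=0xdf [1]=0xb3 (big-endian) → word 0xdfb3
cnt:3 @ bit 13 → (0xdfb3>>13)&0x7 = 0x6  ←
rsvd:1 @ bit 12 → (0xdfb3>>12)&0x1 = 0x1
state:11 @ bit 1 → (0xdfb3>>1)&0x7ff = 0x7d9
seq:1 @ bit 0 → (0xdfb3>>0)&0x1 = 0x1
cnt signed 3b, MSB=1: 6 - 8 = -2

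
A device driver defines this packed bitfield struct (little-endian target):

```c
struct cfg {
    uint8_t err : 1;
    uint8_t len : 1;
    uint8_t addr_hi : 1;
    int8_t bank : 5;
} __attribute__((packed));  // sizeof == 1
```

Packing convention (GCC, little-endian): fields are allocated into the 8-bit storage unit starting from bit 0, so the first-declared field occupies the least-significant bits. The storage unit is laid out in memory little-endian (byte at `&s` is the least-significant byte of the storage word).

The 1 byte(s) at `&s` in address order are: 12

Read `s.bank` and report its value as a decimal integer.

[0]=0x12 (little-endian) → word 0x12
err:1 @ bit 0 → (0x12>>0)&0x1 = 0x0
len:1 @ bit 1 → (0x12>>1)&0x1 = 0x1
addr_hi:1 @ bit 2 → (0x12>>2)&0x1 = 0x0
bank:5 @ bit 3 → (0x12>>3)&0x1f = 0x2  ←
bank signed 5b, MSB=0: value = 2

2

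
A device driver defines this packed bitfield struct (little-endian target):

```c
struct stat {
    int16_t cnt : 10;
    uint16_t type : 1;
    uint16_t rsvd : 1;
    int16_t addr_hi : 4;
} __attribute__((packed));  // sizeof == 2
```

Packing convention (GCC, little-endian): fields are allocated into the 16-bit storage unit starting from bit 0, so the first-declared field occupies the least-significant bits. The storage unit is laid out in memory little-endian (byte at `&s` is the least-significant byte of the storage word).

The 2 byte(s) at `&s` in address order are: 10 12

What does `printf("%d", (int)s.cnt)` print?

[0]=0x10 [1]=0x12 (little-endian) → word 0x1210
cnt [0+:10] = (word>>0) & 0x3ff = 528  ←
type [10+:1] = (word>>10) & 0x1 = 0
rsvd [11+:1] = (word>>11) & 0x1 = 0
addr_hi [12+:4] = (word>>12) & 0xf = 1
cnt signed 10b, MSB=1: 528 - 1024 = -496

-496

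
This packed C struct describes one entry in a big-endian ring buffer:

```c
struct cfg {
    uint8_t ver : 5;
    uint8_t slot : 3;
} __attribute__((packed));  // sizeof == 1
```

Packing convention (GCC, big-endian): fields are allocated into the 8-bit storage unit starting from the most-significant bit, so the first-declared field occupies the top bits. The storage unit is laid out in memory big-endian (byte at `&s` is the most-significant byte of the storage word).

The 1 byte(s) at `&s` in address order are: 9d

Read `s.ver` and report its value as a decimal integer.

19

[0]=0x9d (big-endian) → word 0x9d
ver:5 @ bit 3 → (0x9d>>3)&0x1f = 0x13  ←
slot:3 @ bit 0 → (0x9d>>0)&0x7 = 0x5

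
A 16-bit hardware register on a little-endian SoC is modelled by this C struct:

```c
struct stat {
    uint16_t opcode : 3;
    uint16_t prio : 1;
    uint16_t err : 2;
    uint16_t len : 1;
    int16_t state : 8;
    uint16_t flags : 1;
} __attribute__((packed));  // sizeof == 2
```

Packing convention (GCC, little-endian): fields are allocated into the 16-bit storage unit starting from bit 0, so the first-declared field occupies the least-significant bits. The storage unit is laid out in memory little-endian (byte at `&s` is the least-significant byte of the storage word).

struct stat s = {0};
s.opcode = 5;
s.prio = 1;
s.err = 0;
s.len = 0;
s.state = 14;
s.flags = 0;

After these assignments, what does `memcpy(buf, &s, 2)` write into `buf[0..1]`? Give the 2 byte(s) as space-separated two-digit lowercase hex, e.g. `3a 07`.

[0+:3] opcode=5 & 0x7 = 0x5; word=0x0005
[3+:1] prio=1 & 0x1 = 0x1; word=0x000d
[4+:2] err=0 & 0x3 = 0x0; word=0x000d
[6+:1] len=0 & 0x1 = 0x0; word=0x000d
[7+:8] state=14 & 0xff = 0xe; word=0x070d
[15+:1] flags=0 & 0x1 = 0x0; word=0x070d
word = 0x070d → little-endian bytes:
  [0]=0x0d  [1]=0x07

0d 07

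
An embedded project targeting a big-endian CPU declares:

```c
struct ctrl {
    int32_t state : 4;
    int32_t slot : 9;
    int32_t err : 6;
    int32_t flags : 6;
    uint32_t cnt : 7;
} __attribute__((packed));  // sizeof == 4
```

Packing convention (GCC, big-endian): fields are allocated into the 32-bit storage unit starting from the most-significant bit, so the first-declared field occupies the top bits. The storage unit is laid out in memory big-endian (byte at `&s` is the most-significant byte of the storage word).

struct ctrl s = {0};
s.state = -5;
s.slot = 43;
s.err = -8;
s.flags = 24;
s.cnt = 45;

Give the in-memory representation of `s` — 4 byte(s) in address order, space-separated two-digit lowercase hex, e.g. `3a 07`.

[28+:4] state=-5 & 0xf = 0xb; word=0xb0000000
[19+:9] slot=43 & 0x1ff = 0x2b; word=0xb1580000
[13+:6] err=-8 & 0x3f = 0x38; word=0xb15f0000
[7+:6] flags=24 & 0x3f = 0x18; word=0xb15f0c00
[0+:7] cnt=45 & 0x7f = 0x2d; word=0xb15f0c2d
word = 0xb15f0c2d → big-endian bytes:
  [0]=0xb1  [1]=0x5f  [2]=0x0c  [3]=0x2d

b1 5f 0c 2d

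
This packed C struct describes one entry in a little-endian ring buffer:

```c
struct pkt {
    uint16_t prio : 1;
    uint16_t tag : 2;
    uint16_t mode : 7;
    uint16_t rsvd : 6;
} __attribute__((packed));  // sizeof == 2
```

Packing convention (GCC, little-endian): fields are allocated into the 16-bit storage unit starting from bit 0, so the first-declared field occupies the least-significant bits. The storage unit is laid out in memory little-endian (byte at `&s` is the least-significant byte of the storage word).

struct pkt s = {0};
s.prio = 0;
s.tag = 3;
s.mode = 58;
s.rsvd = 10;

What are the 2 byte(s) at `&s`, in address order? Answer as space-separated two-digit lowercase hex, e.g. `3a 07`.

prio:1 = 0 → 0x0 << 0 → word 0x0000
tag:2 = 3 → 0x3 << 1 → word 0x0006
mode:7 = 58 → 0x3a << 3 → word 0x01d6
rsvd:6 = 10 → 0xa << 10 → word 0x29d6
word = 0x29d6 → little-endian bytes:
  [0]=0xd6  [1]=0x29

d6 29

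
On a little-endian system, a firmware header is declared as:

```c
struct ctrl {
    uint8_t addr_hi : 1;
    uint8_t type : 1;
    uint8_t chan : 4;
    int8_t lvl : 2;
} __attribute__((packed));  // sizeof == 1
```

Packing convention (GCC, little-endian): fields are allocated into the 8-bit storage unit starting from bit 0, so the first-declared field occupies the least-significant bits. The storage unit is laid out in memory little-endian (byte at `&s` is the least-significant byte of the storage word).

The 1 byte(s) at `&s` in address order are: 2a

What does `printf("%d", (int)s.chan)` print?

[0]=0x2a (little-endian) → word 0x2a
addr_hi [0+:1] = (word>>0) & 0x1 = 0
type [1+:1] = (word>>1) & 0x1 = 1
chan [2+:4] = (word>>2) & 0xf = 10  ←
lvl [6+:2] = (word>>6) & 0x3 = 0

10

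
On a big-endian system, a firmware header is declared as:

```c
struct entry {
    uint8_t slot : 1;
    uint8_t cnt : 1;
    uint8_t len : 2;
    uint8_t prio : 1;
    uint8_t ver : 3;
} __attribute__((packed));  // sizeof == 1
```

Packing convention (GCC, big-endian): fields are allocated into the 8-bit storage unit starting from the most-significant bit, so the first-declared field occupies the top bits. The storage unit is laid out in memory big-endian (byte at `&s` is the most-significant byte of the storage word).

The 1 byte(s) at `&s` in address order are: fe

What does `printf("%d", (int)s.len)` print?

3

[0]=0xfe (big-endian) → word 0xfe
slot [7+:1] = (word>>7) & 0x1 = 1
cnt [6+:1] = (word>>6) & 0x1 = 1
len [4+:2] = (word>>4) & 0x3 = 3  ←
prio [3+:1] = (word>>3) & 0x1 = 1
ver [0+:3] = (word>>0) & 0x7 = 6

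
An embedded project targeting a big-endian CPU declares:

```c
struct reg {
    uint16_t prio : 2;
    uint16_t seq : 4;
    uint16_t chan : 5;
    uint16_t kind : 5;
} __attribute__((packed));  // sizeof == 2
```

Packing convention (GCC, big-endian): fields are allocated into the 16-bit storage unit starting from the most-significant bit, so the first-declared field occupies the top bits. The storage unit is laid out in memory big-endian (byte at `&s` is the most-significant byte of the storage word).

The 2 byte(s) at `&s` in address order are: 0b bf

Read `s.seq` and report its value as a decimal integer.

[0]=0x0b [1]=0xbf (big-endian) → word 0x0bbf
prio:2 @ bit 14 → (0x0bbf>>14)&0x3 = 0x0
seq:4 @ bit 10 → (0x0bbf>>10)&0xf = 0x2  ←
chan:5 @ bit 5 → (0x0bbf>>5)&0x1f = 0x1d
kind:5 @ bit 0 → (0x0bbf>>0)&0x1f = 0x1f

2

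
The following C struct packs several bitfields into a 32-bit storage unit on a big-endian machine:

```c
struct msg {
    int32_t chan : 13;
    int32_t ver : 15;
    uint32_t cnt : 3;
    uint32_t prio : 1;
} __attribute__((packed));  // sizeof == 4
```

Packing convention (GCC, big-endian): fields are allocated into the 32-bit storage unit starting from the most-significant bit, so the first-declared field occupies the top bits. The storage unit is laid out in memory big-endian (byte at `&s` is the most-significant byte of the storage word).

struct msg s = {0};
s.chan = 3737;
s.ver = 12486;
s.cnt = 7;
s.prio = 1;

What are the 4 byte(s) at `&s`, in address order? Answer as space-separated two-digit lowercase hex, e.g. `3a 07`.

74 cb 0c 6f

chan (13b) val=3737 bits=0xe99 at bit 19: 0x74c80000
ver (15b) val=12486 bits=0x30c6 at bit 4: 0x74cb0c60
cnt (3b) val=7 bits=0x7 at bit 1: 0x74cb0c6e
prio (1b) val=1 bits=0x1 at bit 0: 0x74cb0c6f
word = 0x74cb0c6f → big-endian bytes:
  [0]=0x74  [1]=0xcb  [2]=0x0c  [3]=0x6f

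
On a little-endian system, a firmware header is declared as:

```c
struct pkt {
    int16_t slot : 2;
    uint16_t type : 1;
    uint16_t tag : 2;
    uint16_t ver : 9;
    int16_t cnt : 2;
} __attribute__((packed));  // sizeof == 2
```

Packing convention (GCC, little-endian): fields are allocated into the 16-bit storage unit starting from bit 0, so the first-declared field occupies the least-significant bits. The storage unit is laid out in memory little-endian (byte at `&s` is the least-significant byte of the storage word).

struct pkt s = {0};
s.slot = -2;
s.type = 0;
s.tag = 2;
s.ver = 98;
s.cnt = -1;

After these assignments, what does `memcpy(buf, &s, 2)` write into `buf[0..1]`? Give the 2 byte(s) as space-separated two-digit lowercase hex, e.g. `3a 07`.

slot (2b) val=-2 bits=0x2 at bit 0: 0x0002
type (1b) val=0 bits=0x0 at bit 2: 0x0002
tag (2b) val=2 bits=0x2 at bit 3: 0x0012
ver (9b) val=98 bits=0x62 at bit 5: 0x0c52
cnt (2b) val=-1 bits=0x3 at bit 14: 0xcc52
word = 0xcc52 → little-endian bytes:
  [0]=0x52  [1]=0xcc

52 cc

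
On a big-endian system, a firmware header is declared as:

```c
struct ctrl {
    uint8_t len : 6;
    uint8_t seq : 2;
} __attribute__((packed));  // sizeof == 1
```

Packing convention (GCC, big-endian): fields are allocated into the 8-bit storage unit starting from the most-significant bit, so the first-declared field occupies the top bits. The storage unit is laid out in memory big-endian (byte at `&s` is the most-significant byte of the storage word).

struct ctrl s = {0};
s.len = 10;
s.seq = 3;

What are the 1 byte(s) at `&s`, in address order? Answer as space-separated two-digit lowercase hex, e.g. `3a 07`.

2b

len:6 = 10 → 0xa << 2 → word 0x28
seq:2 = 3 → 0x3 << 0 → word 0x2b
word = 0x2b → big-endian bytes:
  [0]=0x2b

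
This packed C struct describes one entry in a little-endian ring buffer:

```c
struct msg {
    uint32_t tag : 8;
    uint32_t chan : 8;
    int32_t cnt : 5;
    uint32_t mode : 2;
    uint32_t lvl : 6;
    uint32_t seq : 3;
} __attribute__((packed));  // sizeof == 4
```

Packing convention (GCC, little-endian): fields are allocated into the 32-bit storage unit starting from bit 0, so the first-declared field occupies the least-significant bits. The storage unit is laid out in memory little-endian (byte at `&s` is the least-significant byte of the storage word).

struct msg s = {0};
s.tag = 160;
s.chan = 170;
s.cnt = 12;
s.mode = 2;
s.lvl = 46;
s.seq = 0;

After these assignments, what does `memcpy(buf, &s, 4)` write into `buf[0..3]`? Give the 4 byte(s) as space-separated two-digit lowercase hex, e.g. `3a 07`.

a0 aa 4c 17

tag (8b) val=160 bits=0xa0 at bit 0: 0x000000a0
chan (8b) val=170 bits=0xaa at bit 8: 0x0000aaa0
cnt (5b) val=12 bits=0xc at bit 16: 0x000caaa0
mode (2b) val=2 bits=0x2 at bit 21: 0x004caaa0
lvl (6b) val=46 bits=0x2e at bit 23: 0x174caaa0
seq (3b) val=0 bits=0x0 at bit 29: 0x174caaa0
word = 0x174caaa0 → little-endian bytes:
  [0]=0xa0  [1]=0xaa  [2]=0x4c  [3]=0x17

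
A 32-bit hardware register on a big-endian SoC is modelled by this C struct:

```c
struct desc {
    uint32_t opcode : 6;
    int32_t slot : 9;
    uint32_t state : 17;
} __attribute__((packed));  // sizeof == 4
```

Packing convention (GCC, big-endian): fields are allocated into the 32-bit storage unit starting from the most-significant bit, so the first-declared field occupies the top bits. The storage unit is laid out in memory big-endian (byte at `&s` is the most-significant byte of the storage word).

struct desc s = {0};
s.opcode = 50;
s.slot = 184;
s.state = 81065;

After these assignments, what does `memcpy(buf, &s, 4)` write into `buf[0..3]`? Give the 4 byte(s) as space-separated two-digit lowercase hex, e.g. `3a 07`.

c9 71 3c a9

opcode:6 = 50 → 0x32 << 26 → word 0xc8000000
slot:9 = 184 → 0xb8 << 17 → word 0xc9700000
state:17 = 81065 → 0x13ca9 << 0 → word 0xc9713ca9
word = 0xc9713ca9 → big-endian bytes:
  [0]=0xc9  [1]=0x71  [2]=0x3c  [3]=0xa9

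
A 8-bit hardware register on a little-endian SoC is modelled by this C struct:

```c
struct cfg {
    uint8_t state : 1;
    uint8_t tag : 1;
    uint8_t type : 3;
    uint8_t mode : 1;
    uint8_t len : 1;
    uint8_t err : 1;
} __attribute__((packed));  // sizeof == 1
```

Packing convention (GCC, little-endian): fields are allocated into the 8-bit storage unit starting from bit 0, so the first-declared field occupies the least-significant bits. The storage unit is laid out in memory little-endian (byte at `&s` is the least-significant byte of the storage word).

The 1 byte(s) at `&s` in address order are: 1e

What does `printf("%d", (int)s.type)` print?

7

[0]=0x1e (little-endian) → word 0x1e
state:1 @ bit 0 → (0x1e>>0)&0x1 = 0x0
tag:1 @ bit 1 → (0x1e>>1)&0x1 = 0x1
type:3 @ bit 2 → (0x1e>>2)&0x7 = 0x7  ←
mode:1 @ bit 5 → (0x1e>>5)&0x1 = 0x0
len:1 @ bit 6 → (0x1e>>6)&0x1 = 0x0
err:1 @ bit 7 → (0x1e>>7)&0x1 = 0x0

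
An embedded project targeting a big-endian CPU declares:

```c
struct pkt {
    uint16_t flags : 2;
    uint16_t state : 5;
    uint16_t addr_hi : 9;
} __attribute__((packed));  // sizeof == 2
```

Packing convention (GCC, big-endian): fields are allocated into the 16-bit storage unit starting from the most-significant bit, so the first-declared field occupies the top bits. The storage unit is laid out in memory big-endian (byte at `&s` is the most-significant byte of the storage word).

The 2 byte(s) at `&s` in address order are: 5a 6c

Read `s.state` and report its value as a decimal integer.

13

[0]=0x5a [1]=0x6c (big-endian) → word 0x5a6c
flags:2 @ bit 14 → (0x5a6c>>14)&0x3 = 0x1
state:5 @ bit 9 → (0x5a6c>>9)&0x1f = 0xd  ←
addr_hi:9 @ bit 0 → (0x5a6c>>0)&0x1ff = 0x6c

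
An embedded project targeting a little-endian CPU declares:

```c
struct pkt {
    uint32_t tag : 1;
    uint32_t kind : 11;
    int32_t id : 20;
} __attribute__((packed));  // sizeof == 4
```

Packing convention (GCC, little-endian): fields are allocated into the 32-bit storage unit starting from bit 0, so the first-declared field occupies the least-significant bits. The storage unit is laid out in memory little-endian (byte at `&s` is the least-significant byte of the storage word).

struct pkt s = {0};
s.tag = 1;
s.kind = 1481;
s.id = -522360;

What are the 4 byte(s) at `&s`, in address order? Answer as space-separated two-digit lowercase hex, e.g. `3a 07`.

93 8b 78 80

[0+:1] tag=1 & 0x1 = 0x1; word=0x00000001
[1+:11] kind=1481 & 0x7ff = 0x5c9; word=0x00000b93
[12+:20] id=-522360 & 0xfffff = 0x80788; word=0x80788b93
word = 0x80788b93 → little-endian bytes:
  [0]=0x93  [1]=0x8b  [2]=0x78  [3]=0x80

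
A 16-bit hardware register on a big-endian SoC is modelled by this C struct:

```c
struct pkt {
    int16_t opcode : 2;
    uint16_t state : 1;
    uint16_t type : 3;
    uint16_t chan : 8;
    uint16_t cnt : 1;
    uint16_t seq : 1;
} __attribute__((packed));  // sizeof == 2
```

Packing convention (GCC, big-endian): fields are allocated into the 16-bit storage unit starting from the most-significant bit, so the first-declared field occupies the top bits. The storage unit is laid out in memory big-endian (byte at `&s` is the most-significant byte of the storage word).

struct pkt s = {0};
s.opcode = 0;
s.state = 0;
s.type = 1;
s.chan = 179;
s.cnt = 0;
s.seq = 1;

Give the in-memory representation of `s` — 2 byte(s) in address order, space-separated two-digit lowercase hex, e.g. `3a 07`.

opcode:2 = 0 → 0x0 << 14 → word 0x0000
state:1 = 0 → 0x0 << 13 → word 0x0000
type:3 = 1 → 0x1 << 10 → word 0x0400
chan:8 = 179 → 0xb3 << 2 → word 0x06cc
cnt:1 = 0 → 0x0 << 1 → word 0x06cc
seq:1 = 1 → 0x1 << 0 → word 0x06cd
word = 0x06cd → big-endian bytes:
  [0]=0x06  [1]=0xcd

06 cd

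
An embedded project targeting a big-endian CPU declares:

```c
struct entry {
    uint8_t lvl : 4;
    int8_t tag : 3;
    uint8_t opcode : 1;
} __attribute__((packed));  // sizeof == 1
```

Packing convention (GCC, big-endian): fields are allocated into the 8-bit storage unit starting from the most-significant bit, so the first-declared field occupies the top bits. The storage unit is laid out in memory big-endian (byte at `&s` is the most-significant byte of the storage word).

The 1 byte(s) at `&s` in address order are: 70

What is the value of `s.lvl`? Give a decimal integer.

[0]=0x70 (big-endian) → word 0x70
lvl [4+:4] = (word>>4) & 0xf = 7  ←
tag [1+:3] = (word>>1) & 0x7 = 0
opcode [0+:1] = (word>>0) & 0x1 = 0

7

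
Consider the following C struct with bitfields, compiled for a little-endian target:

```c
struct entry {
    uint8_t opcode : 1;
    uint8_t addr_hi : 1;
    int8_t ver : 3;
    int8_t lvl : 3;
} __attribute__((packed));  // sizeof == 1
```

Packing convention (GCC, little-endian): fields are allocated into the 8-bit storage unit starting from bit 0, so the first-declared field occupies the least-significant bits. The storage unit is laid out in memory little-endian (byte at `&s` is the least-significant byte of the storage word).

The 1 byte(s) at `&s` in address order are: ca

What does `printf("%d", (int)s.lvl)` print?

[0]=0xca (little-endian) → word 0xca
opcode [0+:1] = (word>>0) & 0x1 = 0
addr_hi [1+:1] = (word>>1) & 0x1 = 1
ver [2+:3] = (word>>2) & 0x7 = 2
lvl [5+:3] = (word>>5) & 0x7 = 6  ←
lvl signed 3b, MSB=1: 6 - 8 = -2

-2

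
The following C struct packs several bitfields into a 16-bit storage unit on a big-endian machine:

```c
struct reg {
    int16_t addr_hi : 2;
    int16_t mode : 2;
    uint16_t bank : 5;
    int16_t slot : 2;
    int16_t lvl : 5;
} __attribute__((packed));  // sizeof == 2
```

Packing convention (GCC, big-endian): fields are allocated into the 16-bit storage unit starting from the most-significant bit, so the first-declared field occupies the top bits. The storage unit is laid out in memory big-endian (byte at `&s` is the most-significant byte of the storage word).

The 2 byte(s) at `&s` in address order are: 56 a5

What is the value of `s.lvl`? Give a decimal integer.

5

[0]=0x56 [1]=0xa5 (big-endian) → word 0x56a5
addr_hi [14+:2] = (word>>14) & 0x3 = 1
mode [12+:2] = (word>>12) & 0x3 = 1
bank [7+:5] = (word>>7) & 0x1f = 13
slot [5+:2] = (word>>5) & 0x3 = 1
lvl [0+:5] = (word>>0) & 0x1f = 5  ←
lvl signed 5b, MSB=0: value = 5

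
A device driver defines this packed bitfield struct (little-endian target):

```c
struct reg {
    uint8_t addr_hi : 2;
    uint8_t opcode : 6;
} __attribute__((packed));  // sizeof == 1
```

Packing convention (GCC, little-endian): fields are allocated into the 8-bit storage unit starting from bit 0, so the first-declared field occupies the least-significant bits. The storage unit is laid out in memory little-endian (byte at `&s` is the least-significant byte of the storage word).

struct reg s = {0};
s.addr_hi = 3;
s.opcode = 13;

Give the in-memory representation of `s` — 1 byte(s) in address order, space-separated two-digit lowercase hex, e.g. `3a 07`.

addr_hi:2 = 3 → 0x3 << 0 → word 0x03
opcode:6 = 13 → 0xd << 2 → word 0x37
word = 0x37 → little-endian bytes:
  [0]=0x37

37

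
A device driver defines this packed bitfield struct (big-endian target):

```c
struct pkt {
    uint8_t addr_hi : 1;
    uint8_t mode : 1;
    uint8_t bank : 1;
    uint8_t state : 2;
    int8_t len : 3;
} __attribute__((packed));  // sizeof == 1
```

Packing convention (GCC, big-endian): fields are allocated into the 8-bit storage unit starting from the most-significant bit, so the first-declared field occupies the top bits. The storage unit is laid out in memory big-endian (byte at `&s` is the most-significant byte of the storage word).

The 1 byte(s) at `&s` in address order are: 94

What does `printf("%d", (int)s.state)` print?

2

[0]=0x94 (big-endian) → word 0x94
addr_hi:1 @ bit 7 → (0x94>>7)&0x1 = 0x1
mode:1 @ bit 6 → (0x94>>6)&0x1 = 0x0
bank:1 @ bit 5 → (0x94>>5)&0x1 = 0x0
state:2 @ bit 3 → (0x94>>3)&0x3 = 0x2  ←
len:3 @ bit 0 → (0x94>>0)&0x7 = 0x4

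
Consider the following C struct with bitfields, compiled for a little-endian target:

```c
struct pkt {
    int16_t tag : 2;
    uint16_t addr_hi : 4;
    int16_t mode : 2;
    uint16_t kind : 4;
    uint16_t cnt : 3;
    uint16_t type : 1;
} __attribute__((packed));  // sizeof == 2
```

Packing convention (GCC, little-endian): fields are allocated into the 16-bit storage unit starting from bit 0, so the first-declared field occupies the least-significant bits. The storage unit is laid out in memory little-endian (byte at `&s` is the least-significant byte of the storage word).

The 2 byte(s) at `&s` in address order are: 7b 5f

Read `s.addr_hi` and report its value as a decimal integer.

14

[0]=0x7b [1]=0x5f (little-endian) → word 0x5f7b
tag [0+:2] = (word>>0) & 0x3 = 3
addr_hi [2+:4] = (word>>2) & 0xf = 14  ←
mode [6+:2] = (word>>6) & 0x3 = 1
kind [8+:4] = (word>>8) & 0xf = 15
cnt [12+:3] = (word>>12) & 0x7 = 5
type [15+:1] = (word>>15) & 0x1 = 0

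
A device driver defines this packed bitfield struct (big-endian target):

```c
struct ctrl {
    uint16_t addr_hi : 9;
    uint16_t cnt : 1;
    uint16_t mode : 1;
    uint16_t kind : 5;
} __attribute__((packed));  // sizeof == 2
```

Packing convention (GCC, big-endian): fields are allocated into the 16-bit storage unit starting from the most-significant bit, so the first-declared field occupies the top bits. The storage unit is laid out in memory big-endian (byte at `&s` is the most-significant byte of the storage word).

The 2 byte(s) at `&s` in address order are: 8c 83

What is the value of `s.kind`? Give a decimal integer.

[0]=0x8c [1]=0x83 (big-endian) → word 0x8c83
addr_hi [7+:9] = (word>>7) & 0x1ff = 281
cnt [6+:1] = (word>>6) & 0x1 = 0
mode [5+:1] = (word>>5) & 0x1 = 0
kind [0+:5] = (word>>0) & 0x1f = 3  ←

3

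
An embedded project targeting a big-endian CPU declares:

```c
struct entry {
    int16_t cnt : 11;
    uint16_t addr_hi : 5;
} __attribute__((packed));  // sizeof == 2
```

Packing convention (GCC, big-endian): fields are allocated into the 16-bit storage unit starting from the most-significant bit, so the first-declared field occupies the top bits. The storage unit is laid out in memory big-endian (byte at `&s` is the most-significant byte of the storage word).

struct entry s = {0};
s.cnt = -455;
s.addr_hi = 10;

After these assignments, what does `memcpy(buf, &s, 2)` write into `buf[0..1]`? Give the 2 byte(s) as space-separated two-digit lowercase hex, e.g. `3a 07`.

cnt (11b) val=-455 bits=0x639 at bit 5: 0xc720
addr_hi (5b) val=10 bits=0xa at bit 0: 0xc72a
word = 0xc72a → big-endian bytes:
  [0]=0xc7  [1]=0x2a

c7 2a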